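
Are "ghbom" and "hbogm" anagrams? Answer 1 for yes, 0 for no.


Strings: "ghbom", "hbogm"
Sorted first:  bghmo
Sorted second: bghmo
Sorted forms match => anagrams

1


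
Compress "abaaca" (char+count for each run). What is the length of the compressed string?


Input: abaaca
Runs:
  'a' x 1 => "a1"
  'b' x 1 => "b1"
  'a' x 2 => "a2"
  'c' x 1 => "c1"
  'a' x 1 => "a1"
Compressed: "a1b1a2c1a1"
Compressed length: 10

10


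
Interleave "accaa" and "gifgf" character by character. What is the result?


Interleaving "accaa" and "gifgf":
  Position 0: 'a' from first, 'g' from second => "ag"
  Position 1: 'c' from first, 'i' from second => "ci"
  Position 2: 'c' from first, 'f' from second => "cf"
  Position 3: 'a' from first, 'g' from second => "ag"
  Position 4: 'a' from first, 'f' from second => "af"
Result: agcicfagaf

agcicfagaf


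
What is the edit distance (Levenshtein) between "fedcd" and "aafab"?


Computing edit distance: "fedcd" -> "aafab"
DP table:
           a    a    f    a    b
      0    1    2    3    4    5
  f   1    1    2    2    3    4
  e   2    2    2    3    3    4
  d   3    3    3    3    4    4
  c   4    4    4    4    4    5
  d   5    5    5    5    5    5
Edit distance = dp[5][5] = 5

5


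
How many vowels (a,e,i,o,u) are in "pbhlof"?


Input: pbhlof
Checking each character:
  'p' at position 0: consonant
  'b' at position 1: consonant
  'h' at position 2: consonant
  'l' at position 3: consonant
  'o' at position 4: vowel (running total: 1)
  'f' at position 5: consonant
Total vowels: 1

1


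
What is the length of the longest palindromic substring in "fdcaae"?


Input: "fdcaae"
Checking substrings for palindromes:
  [3:5] "aa" (len 2) => palindrome
Longest palindromic substring: "aa" with length 2

2


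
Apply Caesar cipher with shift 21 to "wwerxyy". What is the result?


Caesar cipher: shift "wwerxyy" by 21
  'w' (pos 22) + 21 = pos 17 = 'r'
  'w' (pos 22) + 21 = pos 17 = 'r'
  'e' (pos 4) + 21 = pos 25 = 'z'
  'r' (pos 17) + 21 = pos 12 = 'm'
  'x' (pos 23) + 21 = pos 18 = 's'
  'y' (pos 24) + 21 = pos 19 = 't'
  'y' (pos 24) + 21 = pos 19 = 't'
Result: rrzmstt

rrzmstt


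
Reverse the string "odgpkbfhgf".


Input: odgpkbfhgf
Reading characters right to left:
  Position 9: 'f'
  Position 8: 'g'
  Position 7: 'h'
  Position 6: 'f'
  Position 5: 'b'
  Position 4: 'k'
  Position 3: 'p'
  Position 2: 'g'
  Position 1: 'd'
  Position 0: 'o'
Reversed: fghfbkpgdo

fghfbkpgdo


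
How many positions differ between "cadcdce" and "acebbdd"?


Comparing "cadcdce" and "acebbdd" position by position:
  Position 0: 'c' vs 'a' => DIFFER
  Position 1: 'a' vs 'c' => DIFFER
  Position 2: 'd' vs 'e' => DIFFER
  Position 3: 'c' vs 'b' => DIFFER
  Position 4: 'd' vs 'b' => DIFFER
  Position 5: 'c' vs 'd' => DIFFER
  Position 6: 'e' vs 'd' => DIFFER
Positions that differ: 7

7


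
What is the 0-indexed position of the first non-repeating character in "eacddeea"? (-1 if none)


Input: eacddeea
Character frequencies:
  'a': 2
  'c': 1
  'd': 2
  'e': 3
Scanning left to right for freq == 1:
  Position 0 ('e'): freq=3, skip
  Position 1 ('a'): freq=2, skip
  Position 2 ('c'): unique! => answer = 2

2


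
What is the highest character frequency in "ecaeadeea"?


Input: ecaeadeea
Character counts:
  'a': 3
  'c': 1
  'd': 1
  'e': 4
Maximum frequency: 4

4


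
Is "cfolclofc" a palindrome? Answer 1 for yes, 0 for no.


Input: cfolclofc
Reversed: cfolclofc
  Compare pos 0 ('c') with pos 8 ('c'): match
  Compare pos 1 ('f') with pos 7 ('f'): match
  Compare pos 2 ('o') with pos 6 ('o'): match
  Compare pos 3 ('l') with pos 5 ('l'): match
Result: palindrome

1


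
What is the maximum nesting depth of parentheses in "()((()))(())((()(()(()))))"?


Input: "()((()))(())((()(()(()))))"
Tracking depth:
  Position 0 '(': depth becomes 1
  Position 1 ')': depth becomes 0
  Position 2 '(': depth becomes 1
  Position 3 '(': depth becomes 2
  Position 4 '(': depth becomes 3
  Position 5 ')': depth becomes 2
  Position 6 ')': depth becomes 1
  Position 7 ')': depth becomes 0
  Position 8 '(': depth becomes 1
  Position 9 '(': depth becomes 2
  Position 10 ')': depth becomes 1
  Position 11 ')': depth becomes 0
  Position 12 '(': depth becomes 1
  Position 13 '(': depth becomes 2
  Position 14 '(': depth becomes 3
  Position 15 ')': depth becomes 2
  Position 16 '(': depth becomes 3
  Position 17 '(': depth becomes 4
  Position 18 ')': depth becomes 3
  Position 19 '(': depth becomes 4
  Position 20 '(': depth becomes 5
  Position 21 ')': depth becomes 4
  Position 22 ')': depth becomes 3
  Position 23 ')': depth becomes 2
  Position 24 ')': depth becomes 1
  Position 25 ')': depth becomes 0
Maximum depth reached: 5

5


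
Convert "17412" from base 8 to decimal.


Input: "17412" in base 8
Positional expansion:
  Digit '1' (value 1) x 8^4 = 4096
  Digit '7' (value 7) x 8^3 = 3584
  Digit '4' (value 4) x 8^2 = 256
  Digit '1' (value 1) x 8^1 = 8
  Digit '2' (value 2) x 8^0 = 2
Sum = 7946

7946


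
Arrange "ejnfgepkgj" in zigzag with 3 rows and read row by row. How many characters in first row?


Zigzag "ejnfgepkgj" into 3 rows:
Placing characters:
  'e' => row 0
  'j' => row 1
  'n' => row 2
  'f' => row 1
  'g' => row 0
  'e' => row 1
  'p' => row 2
  'k' => row 1
  'g' => row 0
  'j' => row 1
Rows:
  Row 0: "egg"
  Row 1: "jfekj"
  Row 2: "np"
First row length: 3

3


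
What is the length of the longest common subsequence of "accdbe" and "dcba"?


LCS of "accdbe" and "dcba"
DP table:
           d    c    b    a
      0    0    0    0    0
  a   0    0    0    0    1
  c   0    0    1    1    1
  c   0    0    1    1    1
  d   0    1    1    1    1
  b   0    1    1    2    2
  e   0    1    1    2    2
LCS length = dp[6][4] = 2

2


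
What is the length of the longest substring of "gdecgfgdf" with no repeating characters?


Input: "gdecgfgdf"
Sliding window (track last position of each char):
  Position 0 ('g'): window [0,0] length 1 -- new best
  Position 1 ('d'): window [0,1] length 2 -- new best
  Position 2 ('e'): window [0,2] length 3 -- new best
  Position 3 ('c'): window [0,3] length 4 -- new best
  Position 4 ('g'): repeat (last at 0), move window start to 1
  Position 4 ('g'): window [1,4] length 4
  Position 5 ('f'): window [1,5] length 5 -- new best
  Position 6 ('g'): repeat (last at 4), move window start to 5
  Position 6 ('g'): window [5,6] length 2
  Position 7 ('d'): window [5,7] length 3
  Position 8 ('f'): repeat (last at 5), move window start to 6
  Position 8 ('f'): window [6,8] length 3
Longest substring with no repeats: "decgf" with length 5

5


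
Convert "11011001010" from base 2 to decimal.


Input: "11011001010" in base 2
Positional expansion:
  Digit '1' (value 1) x 2^10 = 1024
  Digit '1' (value 1) x 2^9 = 512
  Digit '0' (value 0) x 2^8 = 0
  Digit '1' (value 1) x 2^7 = 128
  Digit '1' (value 1) x 2^6 = 64
  Digit '0' (value 0) x 2^5 = 0
  Digit '0' (value 0) x 2^4 = 0
  Digit '1' (value 1) x 2^3 = 8
  Digit '0' (value 0) x 2^2 = 0
  Digit '1' (value 1) x 2^1 = 2
  Digit '0' (value 0) x 2^0 = 0
Sum = 1738

1738


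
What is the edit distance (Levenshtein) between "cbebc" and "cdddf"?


Computing edit distance: "cbebc" -> "cdddf"
DP table:
           c    d    d    d    f
      0    1    2    3    4    5
  c   1    0    1    2    3    4
  b   2    1    1    2    3    4
  e   3    2    2    2    3    4
  b   4    3    3    3    3    4
  c   5    4    4    4    4    4
Edit distance = dp[5][5] = 4

4


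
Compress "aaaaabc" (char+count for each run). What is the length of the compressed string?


Input: aaaaabc
Runs:
  'a' x 5 => "a5"
  'b' x 1 => "b1"
  'c' x 1 => "c1"
Compressed: "a5b1c1"
Compressed length: 6

6


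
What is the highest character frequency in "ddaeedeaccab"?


Input: ddaeedeaccab
Character counts:
  'a': 3
  'b': 1
  'c': 2
  'd': 3
  'e': 3
Maximum frequency: 3

3


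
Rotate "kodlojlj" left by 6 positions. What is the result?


Input: "kodlojlj", rotate left by 6
First 6 characters: "kodloj"
Remaining characters: "lj"
Concatenate remaining + first: "lj" + "kodloj" = "ljkodloj"

ljkodloj


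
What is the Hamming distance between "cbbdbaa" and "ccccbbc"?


Comparing "cbbdbaa" and "ccccbbc" position by position:
  Position 0: 'c' vs 'c' => same
  Position 1: 'b' vs 'c' => differ
  Position 2: 'b' vs 'c' => differ
  Position 3: 'd' vs 'c' => differ
  Position 4: 'b' vs 'b' => same
  Position 5: 'a' vs 'b' => differ
  Position 6: 'a' vs 'c' => differ
Total differences (Hamming distance): 5

5


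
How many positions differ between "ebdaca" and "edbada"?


Comparing "ebdaca" and "edbada" position by position:
  Position 0: 'e' vs 'e' => same
  Position 1: 'b' vs 'd' => DIFFER
  Position 2: 'd' vs 'b' => DIFFER
  Position 3: 'a' vs 'a' => same
  Position 4: 'c' vs 'd' => DIFFER
  Position 5: 'a' vs 'a' => same
Positions that differ: 3

3


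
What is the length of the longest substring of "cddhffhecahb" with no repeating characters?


Input: "cddhffhecahb"
Sliding window (track last position of each char):
  Position 0 ('c'): window [0,0] length 1 -- new best
  Position 1 ('d'): window [0,1] length 2 -- new best
  Position 2 ('d'): repeat (last at 1), move window start to 2
  Position 2 ('d'): window [2,2] length 1
  Position 3 ('h'): window [2,3] length 2
  Position 4 ('f'): window [2,4] length 3 -- new best
  Position 5 ('f'): repeat (last at 4), move window start to 5
  Position 5 ('f'): window [5,5] length 1
  Position 6 ('h'): window [5,6] length 2
  Position 7 ('e'): window [5,7] length 3
  Position 8 ('c'): window [5,8] length 4 -- new best
  Position 9 ('a'): window [5,9] length 5 -- new best
  Position 10 ('h'): repeat (last at 6), move window start to 7
  Position 10 ('h'): window [7,10] length 4
  Position 11 ('b'): window [7,11] length 5
Longest substring with no repeats: "fheca" with length 5

5


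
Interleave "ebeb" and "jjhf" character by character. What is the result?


Interleaving "ebeb" and "jjhf":
  Position 0: 'e' from first, 'j' from second => "ej"
  Position 1: 'b' from first, 'j' from second => "bj"
  Position 2: 'e' from first, 'h' from second => "eh"
  Position 3: 'b' from first, 'f' from second => "bf"
Result: ejbjehbf

ejbjehbf


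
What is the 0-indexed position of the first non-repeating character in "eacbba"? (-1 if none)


Input: eacbba
Character frequencies:
  'a': 2
  'b': 2
  'c': 1
  'e': 1
Scanning left to right for freq == 1:
  Position 0 ('e'): unique! => answer = 0

0


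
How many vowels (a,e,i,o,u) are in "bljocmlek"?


Input: bljocmlek
Checking each character:
  'b' at position 0: consonant
  'l' at position 1: consonant
  'j' at position 2: consonant
  'o' at position 3: vowel (running total: 1)
  'c' at position 4: consonant
  'm' at position 5: consonant
  'l' at position 6: consonant
  'e' at position 7: vowel (running total: 2)
  'k' at position 8: consonant
Total vowels: 2

2


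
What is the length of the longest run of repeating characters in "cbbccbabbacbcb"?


Input: "cbbccbabbacbcb"
Scanning for longest run:
  Position 1 ('b'): new char, reset run to 1
  Position 2 ('b'): continues run of 'b', length=2
  Position 3 ('c'): new char, reset run to 1
  Position 4 ('c'): continues run of 'c', length=2
  Position 5 ('b'): new char, reset run to 1
  Position 6 ('a'): new char, reset run to 1
  Position 7 ('b'): new char, reset run to 1
  Position 8 ('b'): continues run of 'b', length=2
  Position 9 ('a'): new char, reset run to 1
  Position 10 ('c'): new char, reset run to 1
  Position 11 ('b'): new char, reset run to 1
  Position 12 ('c'): new char, reset run to 1
  Position 13 ('b'): new char, reset run to 1
Longest run: 'b' with length 2

2


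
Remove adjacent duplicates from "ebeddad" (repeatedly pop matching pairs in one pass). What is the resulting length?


Input: ebeddad
Stack-based adjacent duplicate removal:
  Read 'e': push. Stack: e
  Read 'b': push. Stack: eb
  Read 'e': push. Stack: ebe
  Read 'd': push. Stack: ebed
  Read 'd': matches stack top 'd' => pop. Stack: ebe
  Read 'a': push. Stack: ebea
  Read 'd': push. Stack: ebead
Final stack: "ebead" (length 5)

5


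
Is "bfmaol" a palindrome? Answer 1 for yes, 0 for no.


Input: bfmaol
Reversed: loamfb
  Compare pos 0 ('b') with pos 5 ('l'): MISMATCH
  Compare pos 1 ('f') with pos 4 ('o'): MISMATCH
  Compare pos 2 ('m') with pos 3 ('a'): MISMATCH
Result: not a palindrome

0


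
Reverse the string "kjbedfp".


Input: kjbedfp
Reading characters right to left:
  Position 6: 'p'
  Position 5: 'f'
  Position 4: 'd'
  Position 3: 'e'
  Position 2: 'b'
  Position 1: 'j'
  Position 0: 'k'
Reversed: pfdebjk

pfdebjk


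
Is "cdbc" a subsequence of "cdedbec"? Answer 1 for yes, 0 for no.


Check if "cdbc" is a subsequence of "cdedbec"
Greedy scan:
  Position 0 ('c'): matches sub[0] = 'c'
  Position 1 ('d'): matches sub[1] = 'd'
  Position 2 ('e'): no match needed
  Position 3 ('d'): no match needed
  Position 4 ('b'): matches sub[2] = 'b'
  Position 5 ('e'): no match needed
  Position 6 ('c'): matches sub[3] = 'c'
All 4 characters matched => is a subsequence

1


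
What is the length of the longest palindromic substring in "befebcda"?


Input: "befebcda"
Checking substrings for palindromes:
  [0:5] "befeb" (len 5) => palindrome
  [1:4] "efe" (len 3) => palindrome
Longest palindromic substring: "befeb" with length 5

5


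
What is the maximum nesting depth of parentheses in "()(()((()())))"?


Input: "()(()((()())))"
Tracking depth:
  Position 0 '(': depth becomes 1
  Position 1 ')': depth becomes 0
  Position 2 '(': depth becomes 1
  Position 3 '(': depth becomes 2
  Position 4 ')': depth becomes 1
  Position 5 '(': depth becomes 2
  Position 6 '(': depth becomes 3
  Position 7 '(': depth becomes 4
  Position 8 ')': depth becomes 3
  Position 9 '(': depth becomes 4
  Position 10 ')': depth becomes 3
  Position 11 ')': depth becomes 2
  Position 12 ')': depth becomes 1
  Position 13 ')': depth becomes 0
Maximum depth reached: 4

4


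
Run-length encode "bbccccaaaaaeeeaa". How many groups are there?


Input: bbccccaaaaaeeeaa
Scanning for consecutive runs:
  Group 1: 'b' x 2 (positions 0-1)
  Group 2: 'c' x 4 (positions 2-5)
  Group 3: 'a' x 5 (positions 6-10)
  Group 4: 'e' x 3 (positions 11-13)
  Group 5: 'a' x 2 (positions 14-15)
Total groups: 5

5


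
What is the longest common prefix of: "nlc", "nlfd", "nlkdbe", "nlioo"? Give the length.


Words: nlc, nlfd, nlkdbe, nlioo
  Position 0: all 'n' => match
  Position 1: all 'l' => match
  Position 2: ('c', 'f', 'k', 'i') => mismatch, stop
LCP = "nl" (length 2)

2


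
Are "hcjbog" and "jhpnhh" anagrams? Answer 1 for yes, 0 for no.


Strings: "hcjbog", "jhpnhh"
Sorted first:  bcghjo
Sorted second: hhhjnp
Differ at position 0: 'b' vs 'h' => not anagrams

0


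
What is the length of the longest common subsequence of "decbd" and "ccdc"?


LCS of "decbd" and "ccdc"
DP table:
           c    c    d    c
      0    0    0    0    0
  d   0    0    0    1    1
  e   0    0    0    1    1
  c   0    1    1    1    2
  b   0    1    1    1    2
  d   0    1    1    2    2
LCS length = dp[5][4] = 2

2


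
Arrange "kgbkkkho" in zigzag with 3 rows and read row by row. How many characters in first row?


Zigzag "kgbkkkho" into 3 rows:
Placing characters:
  'k' => row 0
  'g' => row 1
  'b' => row 2
  'k' => row 1
  'k' => row 0
  'k' => row 1
  'h' => row 2
  'o' => row 1
Rows:
  Row 0: "kk"
  Row 1: "gkko"
  Row 2: "bh"
First row length: 2

2


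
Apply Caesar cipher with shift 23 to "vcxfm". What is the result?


Caesar cipher: shift "vcxfm" by 23
  'v' (pos 21) + 23 = pos 18 = 's'
  'c' (pos 2) + 23 = pos 25 = 'z'
  'x' (pos 23) + 23 = pos 20 = 'u'
  'f' (pos 5) + 23 = pos 2 = 'c'
  'm' (pos 12) + 23 = pos 9 = 'j'
Result: szucj

szucj


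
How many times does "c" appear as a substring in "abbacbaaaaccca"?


Searching for "c" in "abbacbaaaaccca"
Scanning each position:
  Position 0: "a" => no
  Position 1: "b" => no
  Position 2: "b" => no
  Position 3: "a" => no
  Position 4: "c" => MATCH
  Position 5: "b" => no
  Position 6: "a" => no
  Position 7: "a" => no
  Position 8: "a" => no
  Position 9: "a" => no
  Position 10: "c" => MATCH
  Position 11: "c" => MATCH
  Position 12: "c" => MATCH
  Position 13: "a" => no
Total occurrences: 4

4


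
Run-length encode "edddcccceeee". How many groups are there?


Input: edddcccceeee
Scanning for consecutive runs:
  Group 1: 'e' x 1 (positions 0-0)
  Group 2: 'd' x 3 (positions 1-3)
  Group 3: 'c' x 4 (positions 4-7)
  Group 4: 'e' x 4 (positions 8-11)
Total groups: 4

4


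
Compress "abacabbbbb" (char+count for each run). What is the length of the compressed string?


Input: abacabbbbb
Runs:
  'a' x 1 => "a1"
  'b' x 1 => "b1"
  'a' x 1 => "a1"
  'c' x 1 => "c1"
  'a' x 1 => "a1"
  'b' x 5 => "b5"
Compressed: "a1b1a1c1a1b5"
Compressed length: 12

12


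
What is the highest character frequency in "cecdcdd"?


Input: cecdcdd
Character counts:
  'c': 3
  'd': 3
  'e': 1
Maximum frequency: 3

3


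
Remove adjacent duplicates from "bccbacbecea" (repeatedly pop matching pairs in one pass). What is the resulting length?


Input: bccbacbecea
Stack-based adjacent duplicate removal:
  Read 'b': push. Stack: b
  Read 'c': push. Stack: bc
  Read 'c': matches stack top 'c' => pop. Stack: b
  Read 'b': matches stack top 'b' => pop. Stack: (empty)
  Read 'a': push. Stack: a
  Read 'c': push. Stack: ac
  Read 'b': push. Stack: acb
  Read 'e': push. Stack: acbe
  Read 'c': push. Stack: acbec
  Read 'e': push. Stack: acbece
  Read 'a': push. Stack: acbecea
Final stack: "acbecea" (length 7)

7


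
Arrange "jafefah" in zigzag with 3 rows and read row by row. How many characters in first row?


Zigzag "jafefah" into 3 rows:
Placing characters:
  'j' => row 0
  'a' => row 1
  'f' => row 2
  'e' => row 1
  'f' => row 0
  'a' => row 1
  'h' => row 2
Rows:
  Row 0: "jf"
  Row 1: "aea"
  Row 2: "fh"
First row length: 2

2


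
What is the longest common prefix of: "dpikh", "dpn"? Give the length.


Words: dpikh, dpn
  Position 0: all 'd' => match
  Position 1: all 'p' => match
  Position 2: ('i', 'n') => mismatch, stop
LCP = "dp" (length 2)

2


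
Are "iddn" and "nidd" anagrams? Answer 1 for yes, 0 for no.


Strings: "iddn", "nidd"
Sorted first:  ddin
Sorted second: ddin
Sorted forms match => anagrams

1


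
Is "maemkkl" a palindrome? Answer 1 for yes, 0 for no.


Input: maemkkl
Reversed: lkkmeam
  Compare pos 0 ('m') with pos 6 ('l'): MISMATCH
  Compare pos 1 ('a') with pos 5 ('k'): MISMATCH
  Compare pos 2 ('e') with pos 4 ('k'): MISMATCH
Result: not a palindrome

0


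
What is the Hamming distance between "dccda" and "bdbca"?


Comparing "dccda" and "bdbca" position by position:
  Position 0: 'd' vs 'b' => differ
  Position 1: 'c' vs 'd' => differ
  Position 2: 'c' vs 'b' => differ
  Position 3: 'd' vs 'c' => differ
  Position 4: 'a' vs 'a' => same
Total differences (Hamming distance): 4

4


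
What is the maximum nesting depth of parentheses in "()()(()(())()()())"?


Input: "()()(()(())()()())"
Tracking depth:
  Position 0 '(': depth becomes 1
  Position 1 ')': depth becomes 0
  Position 2 '(': depth becomes 1
  Position 3 ')': depth becomes 0
  Position 4 '(': depth becomes 1
  Position 5 '(': depth becomes 2
  Position 6 ')': depth becomes 1
  Position 7 '(': depth becomes 2
  Position 8 '(': depth becomes 3
  Position 9 ')': depth becomes 2
  Position 10 ')': depth becomes 1
  Position 11 '(': depth becomes 2
  Position 12 ')': depth becomes 1
  Position 13 '(': depth becomes 2
  Position 14 ')': depth becomes 1
  Position 15 '(': depth becomes 2
  Position 16 ')': depth becomes 1
  Position 17 ')': depth becomes 0
Maximum depth reached: 3

3


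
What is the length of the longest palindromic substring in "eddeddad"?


Input: "eddeddad"
Checking substrings for palindromes:
  [1:6] "ddedd" (len 5) => palindrome
  [0:4] "edde" (len 4) => palindrome
  [2:5] "ded" (len 3) => palindrome
  [5:8] "dad" (len 3) => palindrome
  [1:3] "dd" (len 2) => palindrome
  [4:6] "dd" (len 2) => palindrome
Longest palindromic substring: "ddedd" with length 5

5


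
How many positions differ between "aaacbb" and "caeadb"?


Comparing "aaacbb" and "caeadb" position by position:
  Position 0: 'a' vs 'c' => DIFFER
  Position 1: 'a' vs 'a' => same
  Position 2: 'a' vs 'e' => DIFFER
  Position 3: 'c' vs 'a' => DIFFER
  Position 4: 'b' vs 'd' => DIFFER
  Position 5: 'b' vs 'b' => same
Positions that differ: 4

4


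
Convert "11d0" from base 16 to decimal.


Input: "11d0" in base 16
Positional expansion:
  Digit '1' (value 1) x 16^3 = 4096
  Digit '1' (value 1) x 16^2 = 256
  Digit 'd' (value 13) x 16^1 = 208
  Digit '0' (value 0) x 16^0 = 0
Sum = 4560

4560


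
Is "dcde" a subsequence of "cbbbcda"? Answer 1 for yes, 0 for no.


Check if "dcde" is a subsequence of "cbbbcda"
Greedy scan:
  Position 0 ('c'): no match needed
  Position 1 ('b'): no match needed
  Position 2 ('b'): no match needed
  Position 3 ('b'): no match needed
  Position 4 ('c'): no match needed
  Position 5 ('d'): matches sub[0] = 'd'
  Position 6 ('a'): no match needed
Only matched 1/4 characters => not a subsequence

0


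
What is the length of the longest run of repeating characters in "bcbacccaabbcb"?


Input: "bcbacccaabbcb"
Scanning for longest run:
  Position 1 ('c'): new char, reset run to 1
  Position 2 ('b'): new char, reset run to 1
  Position 3 ('a'): new char, reset run to 1
  Position 4 ('c'): new char, reset run to 1
  Position 5 ('c'): continues run of 'c', length=2
  Position 6 ('c'): continues run of 'c', length=3
  Position 7 ('a'): new char, reset run to 1
  Position 8 ('a'): continues run of 'a', length=2
  Position 9 ('b'): new char, reset run to 1
  Position 10 ('b'): continues run of 'b', length=2
  Position 11 ('c'): new char, reset run to 1
  Position 12 ('b'): new char, reset run to 1
Longest run: 'c' with length 3

3


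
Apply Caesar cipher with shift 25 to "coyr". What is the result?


Caesar cipher: shift "coyr" by 25
  'c' (pos 2) + 25 = pos 1 = 'b'
  'o' (pos 14) + 25 = pos 13 = 'n'
  'y' (pos 24) + 25 = pos 23 = 'x'
  'r' (pos 17) + 25 = pos 16 = 'q'
Result: bnxq

bnxq


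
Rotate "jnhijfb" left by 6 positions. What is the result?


Input: "jnhijfb", rotate left by 6
First 6 characters: "jnhijf"
Remaining characters: "b"
Concatenate remaining + first: "b" + "jnhijf" = "bjnhijf"

bjnhijf


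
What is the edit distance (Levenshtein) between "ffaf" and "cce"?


Computing edit distance: "ffaf" -> "cce"
DP table:
           c    c    e
      0    1    2    3
  f   1    1    2    3
  f   2    2    2    3
  a   3    3    3    3
  f   4    4    4    4
Edit distance = dp[4][3] = 4

4


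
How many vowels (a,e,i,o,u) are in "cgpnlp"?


Input: cgpnlp
Checking each character:
  'c' at position 0: consonant
  'g' at position 1: consonant
  'p' at position 2: consonant
  'n' at position 3: consonant
  'l' at position 4: consonant
  'p' at position 5: consonant
Total vowels: 0

0


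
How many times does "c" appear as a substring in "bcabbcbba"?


Searching for "c" in "bcabbcbba"
Scanning each position:
  Position 0: "b" => no
  Position 1: "c" => MATCH
  Position 2: "a" => no
  Position 3: "b" => no
  Position 4: "b" => no
  Position 5: "c" => MATCH
  Position 6: "b" => no
  Position 7: "b" => no
  Position 8: "a" => no
Total occurrences: 2

2


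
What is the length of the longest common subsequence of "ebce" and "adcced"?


LCS of "ebce" and "adcced"
DP table:
           a    d    c    c    e    d
      0    0    0    0    0    0    0
  e   0    0    0    0    0    1    1
  b   0    0    0    0    0    1    1
  c   0    0    0    1    1    1    1
  e   0    0    0    1    1    2    2
LCS length = dp[4][6] = 2

2


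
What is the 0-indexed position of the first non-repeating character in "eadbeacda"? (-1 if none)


Input: eadbeacda
Character frequencies:
  'a': 3
  'b': 1
  'c': 1
  'd': 2
  'e': 2
Scanning left to right for freq == 1:
  Position 0 ('e'): freq=2, skip
  Position 1 ('a'): freq=3, skip
  Position 2 ('d'): freq=2, skip
  Position 3 ('b'): unique! => answer = 3

3


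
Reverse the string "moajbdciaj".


Input: moajbdciaj
Reading characters right to left:
  Position 9: 'j'
  Position 8: 'a'
  Position 7: 'i'
  Position 6: 'c'
  Position 5: 'd'
  Position 4: 'b'
  Position 3: 'j'
  Position 2: 'a'
  Position 1: 'o'
  Position 0: 'm'
Reversed: jaicdbjaom

jaicdbjaom


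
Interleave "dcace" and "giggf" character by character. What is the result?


Interleaving "dcace" and "giggf":
  Position 0: 'd' from first, 'g' from second => "dg"
  Position 1: 'c' from first, 'i' from second => "ci"
  Position 2: 'a' from first, 'g' from second => "ag"
  Position 3: 'c' from first, 'g' from second => "cg"
  Position 4: 'e' from first, 'f' from second => "ef"
Result: dgciagcgef

dgciagcgef


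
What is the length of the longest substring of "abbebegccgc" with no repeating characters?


Input: "abbebegccgc"
Sliding window (track last position of each char):
  Position 0 ('a'): window [0,0] length 1 -- new best
  Position 1 ('b'): window [0,1] length 2 -- new best
  Position 2 ('b'): repeat (last at 1), move window start to 2
  Position 2 ('b'): window [2,2] length 1
  Position 3 ('e'): window [2,3] length 2
  Position 4 ('b'): repeat (last at 2), move window start to 3
  Position 4 ('b'): window [3,4] length 2
  Position 5 ('e'): repeat (last at 3), move window start to 4
  Position 5 ('e'): window [4,5] length 2
  Position 6 ('g'): window [4,6] length 3 -- new best
  Position 7 ('c'): window [4,7] length 4 -- new best
  Position 8 ('c'): repeat (last at 7), move window start to 8
  Position 8 ('c'): window [8,8] length 1
  Position 9 ('g'): window [8,9] length 2
  Position 10 ('c'): repeat (last at 8), move window start to 9
  Position 10 ('c'): window [9,10] length 2
Longest substring with no repeats: "begc" with length 4

4


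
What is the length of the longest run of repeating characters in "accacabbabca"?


Input: "accacabbabca"
Scanning for longest run:
  Position 1 ('c'): new char, reset run to 1
  Position 2 ('c'): continues run of 'c', length=2
  Position 3 ('a'): new char, reset run to 1
  Position 4 ('c'): new char, reset run to 1
  Position 5 ('a'): new char, reset run to 1
  Position 6 ('b'): new char, reset run to 1
  Position 7 ('b'): continues run of 'b', length=2
  Position 8 ('a'): new char, reset run to 1
  Position 9 ('b'): new char, reset run to 1
  Position 10 ('c'): new char, reset run to 1
  Position 11 ('a'): new char, reset run to 1
Longest run: 'c' with length 2

2


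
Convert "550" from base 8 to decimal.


Input: "550" in base 8
Positional expansion:
  Digit '5' (value 5) x 8^2 = 320
  Digit '5' (value 5) x 8^1 = 40
  Digit '0' (value 0) x 8^0 = 0
Sum = 360

360


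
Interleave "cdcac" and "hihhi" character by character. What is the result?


Interleaving "cdcac" and "hihhi":
  Position 0: 'c' from first, 'h' from second => "ch"
  Position 1: 'd' from first, 'i' from second => "di"
  Position 2: 'c' from first, 'h' from second => "ch"
  Position 3: 'a' from first, 'h' from second => "ah"
  Position 4: 'c' from first, 'i' from second => "ci"
Result: chdichahci

chdichahci


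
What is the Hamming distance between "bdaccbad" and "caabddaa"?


Comparing "bdaccbad" and "caabddaa" position by position:
  Position 0: 'b' vs 'c' => differ
  Position 1: 'd' vs 'a' => differ
  Position 2: 'a' vs 'a' => same
  Position 3: 'c' vs 'b' => differ
  Position 4: 'c' vs 'd' => differ
  Position 5: 'b' vs 'd' => differ
  Position 6: 'a' vs 'a' => same
  Position 7: 'd' vs 'a' => differ
Total differences (Hamming distance): 6

6


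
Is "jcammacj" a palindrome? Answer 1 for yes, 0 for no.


Input: jcammacj
Reversed: jcammacj
  Compare pos 0 ('j') with pos 7 ('j'): match
  Compare pos 1 ('c') with pos 6 ('c'): match
  Compare pos 2 ('a') with pos 5 ('a'): match
  Compare pos 3 ('m') with pos 4 ('m'): match
Result: palindrome

1


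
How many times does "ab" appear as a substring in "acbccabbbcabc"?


Searching for "ab" in "acbccabbbcabc"
Scanning each position:
  Position 0: "ac" => no
  Position 1: "cb" => no
  Position 2: "bc" => no
  Position 3: "cc" => no
  Position 4: "ca" => no
  Position 5: "ab" => MATCH
  Position 6: "bb" => no
  Position 7: "bb" => no
  Position 8: "bc" => no
  Position 9: "ca" => no
  Position 10: "ab" => MATCH
  Position 11: "bc" => no
Total occurrences: 2

2


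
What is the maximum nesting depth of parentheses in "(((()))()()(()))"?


Input: "(((()))()()(()))"
Tracking depth:
  Position 0 '(': depth becomes 1
  Position 1 '(': depth becomes 2
  Position 2 '(': depth becomes 3
  Position 3 '(': depth becomes 4
  Position 4 ')': depth becomes 3
  Position 5 ')': depth becomes 2
  Position 6 ')': depth becomes 1
  Position 7 '(': depth becomes 2
  Position 8 ')': depth becomes 1
  Position 9 '(': depth becomes 2
  Position 10 ')': depth becomes 1
  Position 11 '(': depth becomes 2
  Position 12 '(': depth becomes 3
  Position 13 ')': depth becomes 2
  Position 14 ')': depth becomes 1
  Position 15 ')': depth becomes 0
Maximum depth reached: 4

4


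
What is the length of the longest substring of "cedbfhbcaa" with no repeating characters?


Input: "cedbfhbcaa"
Sliding window (track last position of each char):
  Position 0 ('c'): window [0,0] length 1 -- new best
  Position 1 ('e'): window [0,1] length 2 -- new best
  Position 2 ('d'): window [0,2] length 3 -- new best
  Position 3 ('b'): window [0,3] length 4 -- new best
  Position 4 ('f'): window [0,4] length 5 -- new best
  Position 5 ('h'): window [0,5] length 6 -- new best
  Position 6 ('b'): repeat (last at 3), move window start to 4
  Position 6 ('b'): window [4,6] length 3
  Position 7 ('c'): window [4,7] length 4
  Position 8 ('a'): window [4,8] length 5
  Position 9 ('a'): repeat (last at 8), move window start to 9
  Position 9 ('a'): window [9,9] length 1
Longest substring with no repeats: "cedbfh" with length 6

6


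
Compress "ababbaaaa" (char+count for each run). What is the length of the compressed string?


Input: ababbaaaa
Runs:
  'a' x 1 => "a1"
  'b' x 1 => "b1"
  'a' x 1 => "a1"
  'b' x 2 => "b2"
  'a' x 4 => "a4"
Compressed: "a1b1a1b2a4"
Compressed length: 10

10


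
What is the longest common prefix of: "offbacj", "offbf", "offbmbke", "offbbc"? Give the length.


Words: offbacj, offbf, offbmbke, offbbc
  Position 0: all 'o' => match
  Position 1: all 'f' => match
  Position 2: all 'f' => match
  Position 3: all 'b' => match
  Position 4: ('a', 'f', 'm', 'b') => mismatch, stop
LCP = "offb" (length 4)

4


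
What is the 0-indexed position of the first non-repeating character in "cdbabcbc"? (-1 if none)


Input: cdbabcbc
Character frequencies:
  'a': 1
  'b': 3
  'c': 3
  'd': 1
Scanning left to right for freq == 1:
  Position 0 ('c'): freq=3, skip
  Position 1 ('d'): unique! => answer = 1

1


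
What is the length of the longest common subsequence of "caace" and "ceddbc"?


LCS of "caace" and "ceddbc"
DP table:
           c    e    d    d    b    c
      0    0    0    0    0    0    0
  c   0    1    1    1    1    1    1
  a   0    1    1    1    1    1    1
  a   0    1    1    1    1    1    1
  c   0    1    1    1    1    1    2
  e   0    1    2    2    2    2    2
LCS length = dp[5][6] = 2

2


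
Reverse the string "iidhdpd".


Input: iidhdpd
Reading characters right to left:
  Position 6: 'd'
  Position 5: 'p'
  Position 4: 'd'
  Position 3: 'h'
  Position 2: 'd'
  Position 1: 'i'
  Position 0: 'i'
Reversed: dpdhdii

dpdhdii


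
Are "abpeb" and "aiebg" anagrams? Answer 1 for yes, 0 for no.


Strings: "abpeb", "aiebg"
Sorted first:  abbep
Sorted second: abegi
Differ at position 2: 'b' vs 'e' => not anagrams

0


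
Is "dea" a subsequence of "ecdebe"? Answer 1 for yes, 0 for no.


Check if "dea" is a subsequence of "ecdebe"
Greedy scan:
  Position 0 ('e'): no match needed
  Position 1 ('c'): no match needed
  Position 2 ('d'): matches sub[0] = 'd'
  Position 3 ('e'): matches sub[1] = 'e'
  Position 4 ('b'): no match needed
  Position 5 ('e'): no match needed
Only matched 2/3 characters => not a subsequence

0


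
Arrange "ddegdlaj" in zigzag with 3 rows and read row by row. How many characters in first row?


Zigzag "ddegdlaj" into 3 rows:
Placing characters:
  'd' => row 0
  'd' => row 1
  'e' => row 2
  'g' => row 1
  'd' => row 0
  'l' => row 1
  'a' => row 2
  'j' => row 1
Rows:
  Row 0: "dd"
  Row 1: "dglj"
  Row 2: "ea"
First row length: 2

2


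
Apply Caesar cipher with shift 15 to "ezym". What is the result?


Caesar cipher: shift "ezym" by 15
  'e' (pos 4) + 15 = pos 19 = 't'
  'z' (pos 25) + 15 = pos 14 = 'o'
  'y' (pos 24) + 15 = pos 13 = 'n'
  'm' (pos 12) + 15 = pos 1 = 'b'
Result: tonb

tonb


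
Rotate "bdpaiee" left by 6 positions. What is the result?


Input: "bdpaiee", rotate left by 6
First 6 characters: "bdpaie"
Remaining characters: "e"
Concatenate remaining + first: "e" + "bdpaie" = "ebdpaie"

ebdpaie


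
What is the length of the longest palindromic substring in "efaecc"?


Input: "efaecc"
Checking substrings for palindromes:
  [4:6] "cc" (len 2) => palindrome
Longest palindromic substring: "cc" with length 2

2


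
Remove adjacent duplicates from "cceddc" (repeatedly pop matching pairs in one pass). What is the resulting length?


Input: cceddc
Stack-based adjacent duplicate removal:
  Read 'c': push. Stack: c
  Read 'c': matches stack top 'c' => pop. Stack: (empty)
  Read 'e': push. Stack: e
  Read 'd': push. Stack: ed
  Read 'd': matches stack top 'd' => pop. Stack: e
  Read 'c': push. Stack: ec
Final stack: "ec" (length 2)

2


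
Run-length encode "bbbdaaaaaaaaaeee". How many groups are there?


Input: bbbdaaaaaaaaaeee
Scanning for consecutive runs:
  Group 1: 'b' x 3 (positions 0-2)
  Group 2: 'd' x 1 (positions 3-3)
  Group 3: 'a' x 9 (positions 4-12)
  Group 4: 'e' x 3 (positions 13-15)
Total groups: 4

4


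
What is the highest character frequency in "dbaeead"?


Input: dbaeead
Character counts:
  'a': 2
  'b': 1
  'd': 2
  'e': 2
Maximum frequency: 2

2


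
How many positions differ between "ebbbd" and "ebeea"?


Comparing "ebbbd" and "ebeea" position by position:
  Position 0: 'e' vs 'e' => same
  Position 1: 'b' vs 'b' => same
  Position 2: 'b' vs 'e' => DIFFER
  Position 3: 'b' vs 'e' => DIFFER
  Position 4: 'd' vs 'a' => DIFFER
Positions that differ: 3

3


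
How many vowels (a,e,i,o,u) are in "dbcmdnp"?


Input: dbcmdnp
Checking each character:
  'd' at position 0: consonant
  'b' at position 1: consonant
  'c' at position 2: consonant
  'm' at position 3: consonant
  'd' at position 4: consonant
  'n' at position 5: consonant
  'p' at position 6: consonant
Total vowels: 0

0


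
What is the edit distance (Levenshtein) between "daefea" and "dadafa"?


Computing edit distance: "daefea" -> "dadafa"
DP table:
           d    a    d    a    f    a
      0    1    2    3    4    5    6
  d   1    0    1    2    3    4    5
  a   2    1    0    1    2    3    4
  e   3    2    1    1    2    3    4
  f   4    3    2    2    2    2    3
  e   5    4    3    3    3    3    3
  a   6    5    4    4    3    4    3
Edit distance = dp[6][6] = 3

3


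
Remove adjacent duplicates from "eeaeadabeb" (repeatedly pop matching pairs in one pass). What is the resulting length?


Input: eeaeadabeb
Stack-based adjacent duplicate removal:
  Read 'e': push. Stack: e
  Read 'e': matches stack top 'e' => pop. Stack: (empty)
  Read 'a': push. Stack: a
  Read 'e': push. Stack: ae
  Read 'a': push. Stack: aea
  Read 'd': push. Stack: aead
  Read 'a': push. Stack: aeada
  Read 'b': push. Stack: aeadab
  Read 'e': push. Stack: aeadabe
  Read 'b': push. Stack: aeadabeb
Final stack: "aeadabeb" (length 8)

8


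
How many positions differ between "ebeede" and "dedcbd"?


Comparing "ebeede" and "dedcbd" position by position:
  Position 0: 'e' vs 'd' => DIFFER
  Position 1: 'b' vs 'e' => DIFFER
  Position 2: 'e' vs 'd' => DIFFER
  Position 3: 'e' vs 'c' => DIFFER
  Position 4: 'd' vs 'b' => DIFFER
  Position 5: 'e' vs 'd' => DIFFER
Positions that differ: 6

6


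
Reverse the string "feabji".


Input: feabji
Reading characters right to left:
  Position 5: 'i'
  Position 4: 'j'
  Position 3: 'b'
  Position 2: 'a'
  Position 1: 'e'
  Position 0: 'f'
Reversed: ijbaef

ijbaef


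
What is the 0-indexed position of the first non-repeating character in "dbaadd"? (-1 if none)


Input: dbaadd
Character frequencies:
  'a': 2
  'b': 1
  'd': 3
Scanning left to right for freq == 1:
  Position 0 ('d'): freq=3, skip
  Position 1 ('b'): unique! => answer = 1

1


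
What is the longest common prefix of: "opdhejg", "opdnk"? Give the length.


Words: opdhejg, opdnk
  Position 0: all 'o' => match
  Position 1: all 'p' => match
  Position 2: all 'd' => match
  Position 3: ('h', 'n') => mismatch, stop
LCP = "opd" (length 3)

3


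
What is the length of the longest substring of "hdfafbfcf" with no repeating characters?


Input: "hdfafbfcf"
Sliding window (track last position of each char):
  Position 0 ('h'): window [0,0] length 1 -- new best
  Position 1 ('d'): window [0,1] length 2 -- new best
  Position 2 ('f'): window [0,2] length 3 -- new best
  Position 3 ('a'): window [0,3] length 4 -- new best
  Position 4 ('f'): repeat (last at 2), move window start to 3
  Position 4 ('f'): window [3,4] length 2
  Position 5 ('b'): window [3,5] length 3
  Position 6 ('f'): repeat (last at 4), move window start to 5
  Position 6 ('f'): window [5,6] length 2
  Position 7 ('c'): window [5,7] length 3
  Position 8 ('f'): repeat (last at 6), move window start to 7
  Position 8 ('f'): window [7,8] length 2
Longest substring with no repeats: "hdfa" with length 4

4


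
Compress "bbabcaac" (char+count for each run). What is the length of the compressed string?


Input: bbabcaac
Runs:
  'b' x 2 => "b2"
  'a' x 1 => "a1"
  'b' x 1 => "b1"
  'c' x 1 => "c1"
  'a' x 2 => "a2"
  'c' x 1 => "c1"
Compressed: "b2a1b1c1a2c1"
Compressed length: 12

12


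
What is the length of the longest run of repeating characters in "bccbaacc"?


Input: "bccbaacc"
Scanning for longest run:
  Position 1 ('c'): new char, reset run to 1
  Position 2 ('c'): continues run of 'c', length=2
  Position 3 ('b'): new char, reset run to 1
  Position 4 ('a'): new char, reset run to 1
  Position 5 ('a'): continues run of 'a', length=2
  Position 6 ('c'): new char, reset run to 1
  Position 7 ('c'): continues run of 'c', length=2
Longest run: 'c' with length 2

2


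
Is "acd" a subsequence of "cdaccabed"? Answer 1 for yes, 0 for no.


Check if "acd" is a subsequence of "cdaccabed"
Greedy scan:
  Position 0 ('c'): no match needed
  Position 1 ('d'): no match needed
  Position 2 ('a'): matches sub[0] = 'a'
  Position 3 ('c'): matches sub[1] = 'c'
  Position 4 ('c'): no match needed
  Position 5 ('a'): no match needed
  Position 6 ('b'): no match needed
  Position 7 ('e'): no match needed
  Position 8 ('d'): matches sub[2] = 'd'
All 3 characters matched => is a subsequence

1


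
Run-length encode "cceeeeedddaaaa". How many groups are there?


Input: cceeeeedddaaaa
Scanning for consecutive runs:
  Group 1: 'c' x 2 (positions 0-1)
  Group 2: 'e' x 5 (positions 2-6)
  Group 3: 'd' x 3 (positions 7-9)
  Group 4: 'a' x 4 (positions 10-13)
Total groups: 4

4


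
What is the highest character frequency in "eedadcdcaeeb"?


Input: eedadcdcaeeb
Character counts:
  'a': 2
  'b': 1
  'c': 2
  'd': 3
  'e': 4
Maximum frequency: 4

4


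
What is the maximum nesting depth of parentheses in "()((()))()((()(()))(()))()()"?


Input: "()((()))()((()(()))(()))()()"
Tracking depth:
  Position 0 '(': depth becomes 1
  Position 1 ')': depth becomes 0
  Position 2 '(': depth becomes 1
  Position 3 '(': depth becomes 2
  Position 4 '(': depth becomes 3
  Position 5 ')': depth becomes 2
  Position 6 ')': depth becomes 1
  Position 7 ')': depth becomes 0
  Position 8 '(': depth becomes 1
  Position 9 ')': depth becomes 0
  Position 10 '(': depth becomes 1
  Position 11 '(': depth becomes 2
  Position 12 '(': depth becomes 3
  Position 13 ')': depth becomes 2
  Position 14 '(': depth becomes 3
  Position 15 '(': depth becomes 4
  Position 16 ')': depth becomes 3
  Position 17 ')': depth becomes 2
  Position 18 ')': depth becomes 1
  Position 19 '(': depth becomes 2
  Position 20 '(': depth becomes 3
  Position 21 ')': depth becomes 2
  Position 22 ')': depth becomes 1
  Position 23 ')': depth becomes 0
  Position 24 '(': depth becomes 1
  Position 25 ')': depth becomes 0
  Position 26 '(': depth becomes 1
  Position 27 ')': depth becomes 0
Maximum depth reached: 4

4
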